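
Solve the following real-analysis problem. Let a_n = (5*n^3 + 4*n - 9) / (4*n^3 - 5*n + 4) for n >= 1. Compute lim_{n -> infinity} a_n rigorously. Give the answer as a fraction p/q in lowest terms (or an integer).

Divide numerator and denominator by n^3, the highest power:
numerator / n^3 = 5 + 4/n^2 - 9/n^3
denominator / n^3 = 4 - 5/n^2 + 4/n^3
As n -> infinity, all terms of the form c/n^k (k >= 1) tend to 0.
So numerator / n^3 -> 5 and denominator / n^3 -> 4.
Therefore lim a_n = 5/4.

5/4


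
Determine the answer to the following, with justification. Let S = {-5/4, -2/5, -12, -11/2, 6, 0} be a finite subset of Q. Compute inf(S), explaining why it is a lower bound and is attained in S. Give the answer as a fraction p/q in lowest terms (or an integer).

S is finite, so inf(S) = min(S).
Sorted increasing:
-12, -11/2, -5/4, -2/5, 0, 6
The extremum is -12.
For every x in S, x >= -12. And -12 is in S, so it is attained.
Therefore inf(S) = -12.

-12


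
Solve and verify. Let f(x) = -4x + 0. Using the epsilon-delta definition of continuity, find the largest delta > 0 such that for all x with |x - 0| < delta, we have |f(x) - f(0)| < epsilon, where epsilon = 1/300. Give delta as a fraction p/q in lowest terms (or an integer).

We compute f(0) = -4*(0) + 0 = 0.
|f(x) - f(0)| = |-4x + 0 - (0)| = |-4(x - 0)| = 4|x - 0|.
We need 4|x - 0| < 1/300, i.e. |x - 0| < 1/300 / 4 = 1/1200.
So any delta <= 1/1200 works. Conversely, if delta > 1/1200, then x = 0 + 1/1200 satisfies |x - 0| = 1/1200 < delta but |f(x) - f(0)| = 4 * 1/1200 = 1/300, which is not < 1/300; so no larger delta works.
Hence the largest such delta is 1/1200.

1/1200


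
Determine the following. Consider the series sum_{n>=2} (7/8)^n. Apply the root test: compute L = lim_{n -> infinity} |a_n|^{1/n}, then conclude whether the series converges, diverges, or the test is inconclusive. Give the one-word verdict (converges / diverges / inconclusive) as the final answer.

Let a_n denote the general term. Form |a_n|^(1/n) and simplify:
|a_n|^(1/n) = 7/8
Take the limit as n -> infinity: L = 7/8.
Since L = 7/8 < 1, the root test implies convergence.

converges


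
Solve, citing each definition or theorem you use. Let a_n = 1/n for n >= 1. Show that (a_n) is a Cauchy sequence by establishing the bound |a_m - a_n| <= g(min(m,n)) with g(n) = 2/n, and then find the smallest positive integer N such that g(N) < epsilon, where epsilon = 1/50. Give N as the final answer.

For any m, n >= 1, by the triangle inequality:
|a_m - a_n| = |1/m - 1/n| <= 1/m + 1/n <= 2/min(m,n).
So g(n) = 2/n bounds the Cauchy difference. Since g(n) -> 0, (a_n) is Cauchy.
Now solve g(N) < 1/50: 2/N < 1/50 <=> N > 2 / (1/50) = 100.
The smallest integer strictly greater than 100 is N = 101.
Check: g(101) = 2/101 = 2/101 < 1/50; g(100) = 1/50 >= 1/50. So N = 101.

101


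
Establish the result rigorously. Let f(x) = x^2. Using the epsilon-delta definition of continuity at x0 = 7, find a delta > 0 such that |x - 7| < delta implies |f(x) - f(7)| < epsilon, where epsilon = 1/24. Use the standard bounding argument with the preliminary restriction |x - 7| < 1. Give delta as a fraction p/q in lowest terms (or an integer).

Factor: |x^2 - (7)^2| = |x - 7| * |x + 7|.
Impose |x - 7| < 1 first. Then |x + 7| = |(x - 7) + 2*(7)| <= |x - 7| + 2*|7| < 1 + 14 = 15.
So |x^2 - (7)^2| < delta * 15.
We need delta * 15 <= 1/24, i.e. delta <= 1/24/15 = 1/360.
Since 1/360 < 1, this is tighter than 1; take delta = 1/360.
So delta = 1/360 works.

1/360


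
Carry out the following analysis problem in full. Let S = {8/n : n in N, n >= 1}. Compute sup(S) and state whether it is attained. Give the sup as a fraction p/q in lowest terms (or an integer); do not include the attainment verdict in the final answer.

Analysis:
- Values: 8, 4, 8/3, 2, ... strictly decreasing.
- The maximum is 8 (n=1); sup = 8 (attained).
- The set is bounded below by 0; 8/n -> 0 so 0 is the greatest lower bound.
- 0 is not in the set, so inf = 0 is not attained.
Conclusion: sup(S) = 8, attained in S.

8


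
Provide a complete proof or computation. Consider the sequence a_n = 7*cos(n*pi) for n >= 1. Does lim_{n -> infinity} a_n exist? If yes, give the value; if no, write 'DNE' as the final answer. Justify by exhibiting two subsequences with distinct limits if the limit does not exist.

Examine the behaviour of a_n along subsequences.
cos(n*pi) = (-1)^n, so a_n = 7*(-1)^n. a_{2k} = 7 -> 7. a_{2k+1} = -7 -> -7.
Since these two subsequential limits are 7 and -7, distinct, the full sequence cannot converge (a convergent sequence has all subsequences tending to the same limit). So lim a_n does not exist.

DNE


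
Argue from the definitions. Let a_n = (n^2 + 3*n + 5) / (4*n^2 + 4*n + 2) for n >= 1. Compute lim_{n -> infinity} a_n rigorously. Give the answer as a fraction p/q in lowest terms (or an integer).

Divide numerator and denominator by n^2, the highest power:
numerator / n^2 = 1 + 3/n + 5/n^2
denominator / n^2 = 4 + 4/n + 2/n^2
As n -> infinity, all terms of the form c/n^k (k >= 1) tend to 0.
So numerator / n^2 -> 1 and denominator / n^2 -> 4.
Therefore lim a_n = 1/4.

1/4


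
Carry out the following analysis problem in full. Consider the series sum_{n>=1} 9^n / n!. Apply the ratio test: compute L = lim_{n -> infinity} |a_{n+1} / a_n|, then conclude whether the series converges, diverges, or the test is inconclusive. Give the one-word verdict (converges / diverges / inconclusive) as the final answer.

Let a_n denote the general term. Form the ratio a_{n+1}/a_n and simplify:
a_{n+1}/a_n = 9/(n + 1)
Take the limit as n -> infinity: L = 0.
Since L = 0 < 1, the ratio test implies the series converges.

converges


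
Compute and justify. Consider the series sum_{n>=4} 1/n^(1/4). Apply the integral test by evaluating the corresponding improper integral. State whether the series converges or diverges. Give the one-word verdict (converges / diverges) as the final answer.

Let f(x) = x^(-1/4). Then f is positive, continuous, and decreasing on [4, infinity), so the integral test applies.
Compute the improper integral int_{4}^infinity f(x) dx:
  antiderivative F(x) = 4*x^(3/4)/3.
  As x -> infinity, F(x) -> infinity (since p = 1/4 < 1).
  So the integral diverges. By the integral test, the series diverges.

diverges


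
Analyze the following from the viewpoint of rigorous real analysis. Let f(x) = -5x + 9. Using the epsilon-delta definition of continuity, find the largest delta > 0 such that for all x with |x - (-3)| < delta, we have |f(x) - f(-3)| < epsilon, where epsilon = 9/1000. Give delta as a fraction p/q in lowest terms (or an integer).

We compute f(-3) = -5*(-3) + 9 = 24.
|f(x) - f(-3)| = |-5x + 9 - (24)| = |-5(x - (-3))| = 5|x - (-3)|.
We need 5|x - (-3)| < 9/1000, i.e. |x - (-3)| < 9/1000 / 5 = 9/5000.
So any delta <= 9/5000 works. Conversely, if delta > 9/5000, then x = -3 + 9/5000 satisfies |x - (-3)| = 9/5000 < delta but |f(x) - f(-3)| = 5 * 9/5000 = 9/1000, which is not < 9/1000; so no larger delta works.
Hence the largest such delta is 9/5000.

9/5000


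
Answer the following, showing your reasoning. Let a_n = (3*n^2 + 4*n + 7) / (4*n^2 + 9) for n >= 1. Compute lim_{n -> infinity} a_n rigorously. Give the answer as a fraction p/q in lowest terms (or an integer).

Divide numerator and denominator by n^2, the highest power:
numerator / n^2 = 3 + 4/n + 7/n^2
denominator / n^2 = 4 + 9/n^2
As n -> infinity, all terms of the form c/n^k (k >= 1) tend to 0.
So numerator / n^2 -> 3 and denominator / n^2 -> 4.
Therefore lim a_n = 3/4.

3/4


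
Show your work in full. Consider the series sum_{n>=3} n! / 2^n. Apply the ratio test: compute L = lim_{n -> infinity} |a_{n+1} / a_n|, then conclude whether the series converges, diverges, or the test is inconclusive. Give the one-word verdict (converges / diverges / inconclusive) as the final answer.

Let a_n denote the general term. Form the ratio a_{n+1}/a_n and simplify:
a_{n+1}/a_n = n/2 + 1/2
Take the limit as n -> infinity: L = infinity.
Since L = infinity > 1 (or L = infinity), the ratio test implies the series diverges.

diverges


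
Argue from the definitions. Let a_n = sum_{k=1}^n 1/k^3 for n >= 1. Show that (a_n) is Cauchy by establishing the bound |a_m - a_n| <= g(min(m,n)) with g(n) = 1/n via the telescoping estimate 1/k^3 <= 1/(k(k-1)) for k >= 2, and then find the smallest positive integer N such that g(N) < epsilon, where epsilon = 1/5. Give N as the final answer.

For m > n >= 1: |a_m - a_n| = sum_{k=n+1}^m 1/k^3.
Use 1/k^3 <= 1/(k(k-1)) = 1/(k-1) - 1/k for k >= 2 (which holds since k^3 >= k^2 >= k(k-1) for k >= 2):
sum_{k=n+1}^m 1/k^3 <= sum_{k=n+1}^m (1/(k-1) - 1/k) = 1/n - 1/m <= 1/n.
By symmetry the same bound holds with n,m swapped, so |a_m - a_n| <= 1/min(m,n) = g(min(m,n)). Since g(n) -> 0, (a_n) is Cauchy.
Now solve g(N) < 1/5: 1/N < 1/5 <=> N > 1/(1/5) = 5.
The smallest integer strictly greater than 5 is N = 6.
Check: g(6) = 1/6 < 1/5; g(5) = 1/5 >= 1/5. So N = 6.

6


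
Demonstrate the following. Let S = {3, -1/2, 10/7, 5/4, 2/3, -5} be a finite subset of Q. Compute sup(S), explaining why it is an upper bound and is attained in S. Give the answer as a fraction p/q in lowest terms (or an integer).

S is finite, so sup(S) = max(S).
Sorted decreasing:
3, 10/7, 5/4, 2/3, -1/2, -5
The extremum is 3.
For every x in S, x <= 3. And 3 is in S, so it is attained.
Therefore sup(S) = 3.

3


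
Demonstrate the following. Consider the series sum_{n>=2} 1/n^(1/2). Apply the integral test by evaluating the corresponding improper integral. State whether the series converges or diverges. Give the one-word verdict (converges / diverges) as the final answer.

Let f(x) = 1/sqrt(x). Then f is positive, continuous, and decreasing on [2, infinity), so the integral test applies.
Compute the improper integral int_{2}^infinity f(x) dx:
  antiderivative F(x) = 2*sqrt(x).
  As x -> infinity, F(x) -> infinity (since p = 1/2 < 1).
  So the integral diverges. By the integral test, the series diverges.

diverges


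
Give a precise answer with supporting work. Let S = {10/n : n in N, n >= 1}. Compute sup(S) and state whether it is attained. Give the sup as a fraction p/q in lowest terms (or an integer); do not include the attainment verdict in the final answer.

Analysis:
- Values: 10, 5, 10/3, 5/2, ... strictly decreasing.
- The maximum is 10 (n=1); sup = 10 (attained).
- The set is bounded below by 0; 10/n -> 0 so 0 is the greatest lower bound.
- 0 is not in the set, so inf = 0 is not attained.
Conclusion: sup(S) = 10, attained in S.

10


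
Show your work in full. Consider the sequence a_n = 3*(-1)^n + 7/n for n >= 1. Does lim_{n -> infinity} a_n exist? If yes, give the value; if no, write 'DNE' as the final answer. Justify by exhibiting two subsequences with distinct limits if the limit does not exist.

Examine the behaviour of a_n along subsequences.
a_{2k} = 3 + 7/(2k) -> 3. a_{2k+1} = -3 + 7/(2k+1) -> -3.
Since these two subsequential limits are 3 and -3, distinct, the full sequence cannot converge (a convergent sequence has all subsequences tending to the same limit). So lim a_n does not exist.

DNE


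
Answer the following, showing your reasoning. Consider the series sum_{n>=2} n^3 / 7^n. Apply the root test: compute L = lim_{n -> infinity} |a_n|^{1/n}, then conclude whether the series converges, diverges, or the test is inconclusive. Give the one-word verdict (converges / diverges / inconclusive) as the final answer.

Let a_n denote the general term. Form |a_n|^(1/n) and simplify:
|a_n|^(1/n) = n^(3/n)/7
Take the limit as n -> infinity: L = 1/7.
Since L = 1/7 < 1, the root test implies convergence.

converges


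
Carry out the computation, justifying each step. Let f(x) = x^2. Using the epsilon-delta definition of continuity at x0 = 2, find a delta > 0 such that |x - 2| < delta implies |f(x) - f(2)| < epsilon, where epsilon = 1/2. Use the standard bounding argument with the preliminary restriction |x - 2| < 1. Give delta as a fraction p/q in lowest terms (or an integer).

Factor: |x^2 - (2)^2| = |x - 2| * |x + 2|.
Impose |x - 2| < 1 first. Then |x + 2| = |(x - 2) + 2*(2)| <= |x - 2| + 2*|2| < 1 + 4 = 5.
So |x^2 - (2)^2| < delta * 5.
We need delta * 5 <= 1/2, i.e. delta <= 1/2/5 = 1/10.
Since 1/10 < 1, this is tighter than 1; take delta = 1/10.
So delta = 1/10 works.

1/10


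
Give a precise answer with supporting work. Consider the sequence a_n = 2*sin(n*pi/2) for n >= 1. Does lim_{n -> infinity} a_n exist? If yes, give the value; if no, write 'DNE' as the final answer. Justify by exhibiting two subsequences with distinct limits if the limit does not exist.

Examine the behaviour of a_n along subsequences.
a_{4k+1} = 2*sin(pi/2 + 2k*pi) = 2 -> 2. a_{4k+3} = 2*sin(3pi/2 + 2k*pi) = -2 -> -2.
Since these two subsequential limits are 2 and -2, distinct, the full sequence cannot converge (a convergent sequence has all subsequences tending to the same limit). So lim a_n does not exist.

DNE


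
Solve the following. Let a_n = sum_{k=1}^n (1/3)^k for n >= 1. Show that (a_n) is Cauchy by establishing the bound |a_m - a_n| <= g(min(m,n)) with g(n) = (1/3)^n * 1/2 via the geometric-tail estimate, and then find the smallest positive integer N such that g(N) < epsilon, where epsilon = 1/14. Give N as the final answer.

For m > n >= 1: |a_m - a_n| = sum_{k=n+1}^m (1/3)^k < sum_{k=n+1}^infinity (1/3)^k = (1/3)^(n+1) / (1 - 1/3) = (1/3)^n * (1/3) * (3/2) = (1/3)^n * 1/2.
So g(n) = (1/3)^n / 2. Since g(n) -> 0, (a_n) is Cauchy.
Now solve g(N) < 1/14: (1/3)^N / 2 < 1/14 <=> 3^N > 1 / (2 * 1/14) = 7.
Check powers of 3: 3^1 = 3 <= 7, 3^2 = 9 > 7.
So the smallest such N is 2. Check: g(2) = 1/(2 * 9) = 1/18 < 1/14.

2


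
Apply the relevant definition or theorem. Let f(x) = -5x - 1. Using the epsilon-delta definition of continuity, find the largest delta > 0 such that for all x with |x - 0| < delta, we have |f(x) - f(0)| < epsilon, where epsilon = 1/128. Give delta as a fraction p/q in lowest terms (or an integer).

We compute f(0) = -5*(0) - 1 = -1.
|f(x) - f(0)| = |-5x - 1 - (-1)| = |-5(x - 0)| = 5|x - 0|.
We need 5|x - 0| < 1/128, i.e. |x - 0| < 1/128 / 5 = 1/640.
So any delta <= 1/640 works. Conversely, if delta > 1/640, then x = 0 + 1/640 satisfies |x - 0| = 1/640 < delta but |f(x) - f(0)| = 5 * 1/640 = 1/128, which is not < 1/128; so no larger delta works.
Hence the largest such delta is 1/640.

1/640


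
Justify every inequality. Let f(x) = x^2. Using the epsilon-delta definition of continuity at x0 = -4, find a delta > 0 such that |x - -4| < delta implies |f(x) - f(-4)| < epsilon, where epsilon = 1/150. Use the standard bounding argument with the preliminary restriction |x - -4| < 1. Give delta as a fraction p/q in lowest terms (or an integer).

Factor: |x^2 - (-4)^2| = |x - -4| * |x + -4|.
Impose |x - -4| < 1 first. Then |x + -4| = |(x - -4) + 2*(-4)| <= |x - -4| + 2*|-4| < 1 + 8 = 9.
So |x^2 - (-4)^2| < delta * 9.
We need delta * 9 <= 1/150, i.e. delta <= 1/150/9 = 1/1350.
Since 1/1350 < 1, this is tighter than 1; take delta = 1/1350.
So delta = 1/1350 works.

1/1350


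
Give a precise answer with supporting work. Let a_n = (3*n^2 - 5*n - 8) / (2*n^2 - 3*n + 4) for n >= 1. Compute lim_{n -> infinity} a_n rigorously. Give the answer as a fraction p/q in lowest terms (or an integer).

Divide numerator and denominator by n^2, the highest power:
numerator / n^2 = 3 - 5/n - 8/n^2
denominator / n^2 = 2 - 3/n + 4/n^2
As n -> infinity, all terms of the form c/n^k (k >= 1) tend to 0.
So numerator / n^2 -> 3 and denominator / n^2 -> 2.
Therefore lim a_n = 3/2.

3/2


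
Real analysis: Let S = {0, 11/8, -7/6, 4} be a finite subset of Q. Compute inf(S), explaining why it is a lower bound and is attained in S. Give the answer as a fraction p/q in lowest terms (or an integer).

S is finite, so inf(S) = min(S).
Sorted increasing:
-7/6, 0, 11/8, 4
The extremum is -7/6.
For every x in S, x >= -7/6. And -7/6 is in S, so it is attained.
Therefore inf(S) = -7/6.

-7/6


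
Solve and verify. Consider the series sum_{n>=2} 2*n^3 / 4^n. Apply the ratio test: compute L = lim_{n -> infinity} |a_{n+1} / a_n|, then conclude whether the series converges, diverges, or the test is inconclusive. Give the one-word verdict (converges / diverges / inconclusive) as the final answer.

Let a_n denote the general term. Form the ratio a_{n+1}/a_n and simplify:
a_{n+1}/a_n = (n + 1)^3/(4*n^3)
Take the limit as n -> infinity: L = 1/4.
Since L = 1/4 < 1, the ratio test implies the series converges.

converges


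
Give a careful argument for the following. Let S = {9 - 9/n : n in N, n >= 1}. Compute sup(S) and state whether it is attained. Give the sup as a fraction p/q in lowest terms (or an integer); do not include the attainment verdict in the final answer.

Analysis:
- Values: 0, 9/2, 6, 27/4, ... strictly increasing.
- Minimum is 0 (n=1); inf = 0 (attained).
- 9 - 9/n -> 9 from below; sup = 9, not attained.
Conclusion: sup(S) = 9, not attained in S.

9


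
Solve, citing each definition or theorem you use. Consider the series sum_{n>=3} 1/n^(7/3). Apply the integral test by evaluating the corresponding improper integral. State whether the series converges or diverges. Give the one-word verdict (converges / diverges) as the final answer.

Let f(x) = x^(-7/3). Then f is positive, continuous, and decreasing on [3, infinity), so the integral test applies.
Compute the improper integral int_{3}^infinity f(x) dx:
  antiderivative F(x) = -3/(4*x^(4/3)).
  As x -> infinity, F(x) -> 0 (since p = 7/3 > 1).
  So int = F(infinity) - F(3) = 0 - (-3^(2/3)/12) = 3^(2/3)/12.
  Finite, so by the integral test, the series converges.

converges


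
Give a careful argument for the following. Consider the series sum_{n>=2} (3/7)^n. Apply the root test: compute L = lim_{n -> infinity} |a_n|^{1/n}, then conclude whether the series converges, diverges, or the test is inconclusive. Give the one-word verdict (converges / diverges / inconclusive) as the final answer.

Let a_n denote the general term. Form |a_n|^(1/n) and simplify:
|a_n|^(1/n) = 3/7
Take the limit as n -> infinity: L = 3/7.
Since L = 3/7 < 1, the root test implies convergence.

converges


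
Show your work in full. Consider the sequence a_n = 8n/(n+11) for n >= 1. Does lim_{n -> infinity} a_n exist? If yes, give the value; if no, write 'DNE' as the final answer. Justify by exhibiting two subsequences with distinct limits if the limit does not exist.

Examine the behaviour of a_n along subsequences.
Even-n subsequence a_{2k} = 8(2k)/(2k+11) -> 8. Odd-n subsequence a_{2k+1} = 8(2k+1)/(2k+12) -> 8. Both tend to 8, which suggests the limit is 8; verify directly.
|a_n - 8| = |8n - 8(n+11)| / (n+11) = 88/(n+11) < 88/n for every n >= 1.
Given epsilon > 0, choose a positive integer N > 88/epsilon. Then for all n >= N, |a_n - 8| < 88/n <= 88/N < epsilon.
So by the definition of the limit, lim a_n exists and equals 8.

8


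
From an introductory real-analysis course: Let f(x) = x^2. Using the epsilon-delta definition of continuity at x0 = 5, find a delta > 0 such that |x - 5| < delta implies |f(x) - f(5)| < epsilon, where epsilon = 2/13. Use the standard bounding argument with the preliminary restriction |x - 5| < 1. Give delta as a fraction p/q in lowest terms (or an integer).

Factor: |x^2 - (5)^2| = |x - 5| * |x + 5|.
Impose |x - 5| < 1 first. Then |x + 5| = |(x - 5) + 2*(5)| <= |x - 5| + 2*|5| < 1 + 10 = 11.
So |x^2 - (5)^2| < delta * 11.
We need delta * 11 <= 2/13, i.e. delta <= 2/13/11 = 2/143.
Since 2/143 < 1, this is tighter than 1; take delta = 2/143.
So delta = 2/143 works.

2/143


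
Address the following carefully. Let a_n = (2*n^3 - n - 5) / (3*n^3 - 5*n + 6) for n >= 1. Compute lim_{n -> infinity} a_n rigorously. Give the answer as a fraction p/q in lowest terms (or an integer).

Divide numerator and denominator by n^3, the highest power:
numerator / n^3 = 2 - 1/n^2 - 5/n^3
denominator / n^3 = 3 - 5/n^2 + 6/n^3
As n -> infinity, all terms of the form c/n^k (k >= 1) tend to 0.
So numerator / n^3 -> 2 and denominator / n^3 -> 3.
Therefore lim a_n = 2/3.

2/3


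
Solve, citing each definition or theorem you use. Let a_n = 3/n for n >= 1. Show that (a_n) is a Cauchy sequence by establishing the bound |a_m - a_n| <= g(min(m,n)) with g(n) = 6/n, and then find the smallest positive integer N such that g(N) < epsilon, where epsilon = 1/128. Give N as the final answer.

For any m, n >= 1, by the triangle inequality:
|a_m - a_n| = |3/m - 3/n| <= 3*1/m + 3*1/n <= 6/min(m,n).
So g(n) = 6/n bounds the Cauchy difference. Since g(n) -> 0, (a_n) is Cauchy.
Now solve g(N) < 1/128: 6/N < 1/128 <=> N > 6 / (1/128) = 768.
The smallest integer strictly greater than 768 is N = 769.
Check: g(769) = 6/769 = 6/769 < 1/128; g(768) = 1/128 >= 1/128. So N = 769.

769


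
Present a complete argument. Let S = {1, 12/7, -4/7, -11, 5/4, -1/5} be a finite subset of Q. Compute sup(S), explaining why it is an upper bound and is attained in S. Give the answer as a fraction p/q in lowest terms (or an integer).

S is finite, so sup(S) = max(S).
Sorted decreasing:
12/7, 5/4, 1, -1/5, -4/7, -11
The extremum is 12/7.
For every x in S, x <= 12/7. And 12/7 is in S, so it is attained.
Therefore sup(S) = 12/7.

12/7


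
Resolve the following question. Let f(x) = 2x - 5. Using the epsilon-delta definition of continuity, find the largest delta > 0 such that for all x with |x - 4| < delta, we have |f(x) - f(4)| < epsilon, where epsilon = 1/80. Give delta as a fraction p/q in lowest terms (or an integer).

We compute f(4) = 2*(4) - 5 = 3.
|f(x) - f(4)| = |2x - 5 - (3)| = |2(x - 4)| = 2|x - 4|.
We need 2|x - 4| < 1/80, i.e. |x - 4| < 1/80 / 2 = 1/160.
So any delta <= 1/160 works. Conversely, if delta > 1/160, then x = 4 + 1/160 satisfies |x - 4| = 1/160 < delta but |f(x) - f(4)| = 2 * 1/160 = 1/80, which is not < 1/80; so no larger delta works.
Hence the largest such delta is 1/160.

1/160


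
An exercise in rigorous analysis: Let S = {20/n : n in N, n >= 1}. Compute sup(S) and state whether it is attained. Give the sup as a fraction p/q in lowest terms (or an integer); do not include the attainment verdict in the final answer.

Analysis:
- Values: 20, 10, 20/3, 5, ... strictly decreasing.
- The maximum is 20 (n=1); sup = 20 (attained).
- The set is bounded below by 0; 20/n -> 0 so 0 is the greatest lower bound.
- 0 is not in the set, so inf = 0 is not attained.
Conclusion: sup(S) = 20, attained in S.

20


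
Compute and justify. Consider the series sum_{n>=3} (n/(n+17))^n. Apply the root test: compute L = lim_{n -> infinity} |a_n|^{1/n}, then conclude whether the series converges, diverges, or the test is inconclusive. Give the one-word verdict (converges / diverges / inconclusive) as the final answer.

Let a_n denote the general term. Form |a_n|^(1/n) and simplify:
|a_n|^(1/n) = n/(n + 17)
Take the limit as n -> infinity: L = 1.
Since L = 1, the root test is inconclusive. (In fact a_n = (n/(n+17))^n -> e^(-17) != 0, so the nth-term test shows divergence; but the root test itself gives no conclusion.)

inconclusive


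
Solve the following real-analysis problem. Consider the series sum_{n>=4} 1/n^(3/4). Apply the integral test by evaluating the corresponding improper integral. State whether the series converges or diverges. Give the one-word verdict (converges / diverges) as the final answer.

Let f(x) = x^(-3/4). Then f is positive, continuous, and decreasing on [4, infinity), so the integral test applies.
Compute the improper integral int_{4}^infinity f(x) dx:
  antiderivative F(x) = 4*x^(1/4).
  As x -> infinity, F(x) -> infinity (since p = 3/4 < 1).
  So the integral diverges. By the integral test, the series diverges.

diverges


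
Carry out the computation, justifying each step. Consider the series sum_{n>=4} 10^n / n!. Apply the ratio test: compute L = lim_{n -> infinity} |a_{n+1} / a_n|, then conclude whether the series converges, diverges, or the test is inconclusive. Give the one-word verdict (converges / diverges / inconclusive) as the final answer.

Let a_n denote the general term. Form the ratio a_{n+1}/a_n and simplify:
a_{n+1}/a_n = 10/(n + 1)
Take the limit as n -> infinity: L = 0.
Since L = 0 < 1, the ratio test implies the series converges.

converges


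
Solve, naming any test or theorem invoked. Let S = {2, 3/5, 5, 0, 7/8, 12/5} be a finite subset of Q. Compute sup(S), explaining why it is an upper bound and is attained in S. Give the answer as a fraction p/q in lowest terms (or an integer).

S is finite, so sup(S) = max(S).
Sorted decreasing:
5, 12/5, 2, 7/8, 3/5, 0
The extremum is 5.
For every x in S, x <= 5. And 5 is in S, so it is attained.
Therefore sup(S) = 5.

5


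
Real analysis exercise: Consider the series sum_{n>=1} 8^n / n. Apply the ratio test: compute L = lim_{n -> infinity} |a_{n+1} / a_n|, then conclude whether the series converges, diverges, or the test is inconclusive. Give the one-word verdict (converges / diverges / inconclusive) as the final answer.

Let a_n denote the general term. Form the ratio a_{n+1}/a_n and simplify:
a_{n+1}/a_n = 8*n/(n + 1)
Take the limit as n -> infinity: L = 8.
Since L = 8 > 1 (or L = infinity), the ratio test implies the series diverges.

diverges


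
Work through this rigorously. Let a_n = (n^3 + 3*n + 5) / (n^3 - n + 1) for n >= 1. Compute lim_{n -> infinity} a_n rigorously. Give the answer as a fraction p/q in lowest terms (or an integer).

Divide numerator and denominator by n^3, the highest power:
numerator / n^3 = 1 + 3/n^2 + 5/n^3
denominator / n^3 = 1 - 1/n^2 + n^(-3)
As n -> infinity, all terms of the form c/n^k (k >= 1) tend to 0.
So numerator / n^3 -> 1 and denominator / n^3 -> 1.
Therefore lim a_n = 1.

1


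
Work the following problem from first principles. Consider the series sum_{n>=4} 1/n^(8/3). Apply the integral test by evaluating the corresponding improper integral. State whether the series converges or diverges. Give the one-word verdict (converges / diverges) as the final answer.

Let f(x) = x^(-8/3). Then f is positive, continuous, and decreasing on [4, infinity), so the integral test applies.
Compute the improper integral int_{4}^infinity f(x) dx:
  antiderivative F(x) = -3/(5*x^(5/3)).
  As x -> infinity, F(x) -> 0 (since p = 8/3 > 1).
  So int = F(infinity) - F(4) = 0 - (-3*2^(2/3)/80) = 3*2^(2/3)/80.
  Finite, so by the integral test, the series converges.

converges


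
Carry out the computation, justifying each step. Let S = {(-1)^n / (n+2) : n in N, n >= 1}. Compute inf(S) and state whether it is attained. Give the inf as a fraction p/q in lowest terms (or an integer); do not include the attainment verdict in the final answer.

Analysis:
- Values: -1/3, 1/4, -1/5, 1/6, -1/7, ...
- Positive terms (even n): 1/(2+2), 1/(4+2), ... decreasing -> max = 1/4 (n=2).
- Negative terms (odd n): -1/(1+2), -1/(3+2), ... increasing -> min = -1/3 (n=1).
- So sup = 1/4 (attained at n=2); inf = -1/3 (attained at n=1).
Conclusion: inf(S) = -1/3, attained in S.

-1/3


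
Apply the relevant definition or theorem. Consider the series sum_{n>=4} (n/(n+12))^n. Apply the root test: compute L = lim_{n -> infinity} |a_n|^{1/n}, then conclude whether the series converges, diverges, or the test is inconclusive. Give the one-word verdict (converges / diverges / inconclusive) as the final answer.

Let a_n denote the general term. Form |a_n|^(1/n) and simplify:
|a_n|^(1/n) = n/(n + 12)
Take the limit as n -> infinity: L = 1.
Since L = 1, the root test is inconclusive. (In fact a_n = (n/(n+12))^n -> e^(-12) != 0, so the nth-term test shows divergence; but the root test itself gives no conclusion.)

inconclusive


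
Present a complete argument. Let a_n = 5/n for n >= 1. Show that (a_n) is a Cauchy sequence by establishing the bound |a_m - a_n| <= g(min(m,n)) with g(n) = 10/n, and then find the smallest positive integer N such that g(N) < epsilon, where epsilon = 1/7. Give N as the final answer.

For any m, n >= 1, by the triangle inequality:
|a_m - a_n| = |5/m - 5/n| <= 5*1/m + 5*1/n <= 10/min(m,n).
So g(n) = 10/n bounds the Cauchy difference. Since g(n) -> 0, (a_n) is Cauchy.
Now solve g(N) < 1/7: 10/N < 1/7 <=> N > 10 / (1/7) = 70.
The smallest integer strictly greater than 70 is N = 71.
Check: g(71) = 10/71 = 10/71 < 1/7; g(70) = 1/7 >= 1/7. So N = 71.

71


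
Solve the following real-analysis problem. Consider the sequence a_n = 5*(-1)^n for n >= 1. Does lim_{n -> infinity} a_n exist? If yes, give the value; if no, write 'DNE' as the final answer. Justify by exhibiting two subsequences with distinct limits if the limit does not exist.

Examine the behaviour of a_n along subsequences.
Even-n subsequence a_{2k} = 5 -> 5. Odd-n subsequence a_{2k+1} = -5 -> -5.
Since these two subsequential limits are 5 and -5, distinct, the full sequence cannot converge (a convergent sequence has all subsequences tending to the same limit). So lim a_n does not exist.

DNE


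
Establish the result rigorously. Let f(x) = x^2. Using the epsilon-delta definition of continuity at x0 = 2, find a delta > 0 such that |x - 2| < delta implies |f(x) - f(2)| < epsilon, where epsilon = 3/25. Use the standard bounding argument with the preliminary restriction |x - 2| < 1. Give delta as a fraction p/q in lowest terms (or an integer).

Factor: |x^2 - (2)^2| = |x - 2| * |x + 2|.
Impose |x - 2| < 1 first. Then |x + 2| = |(x - 2) + 2*(2)| <= |x - 2| + 2*|2| < 1 + 4 = 5.
So |x^2 - (2)^2| < delta * 5.
We need delta * 5 <= 3/25, i.e. delta <= 3/25/5 = 3/125.
Since 3/125 < 1, this is tighter than 1; take delta = 3/125.
So delta = 3/125 works.

3/125


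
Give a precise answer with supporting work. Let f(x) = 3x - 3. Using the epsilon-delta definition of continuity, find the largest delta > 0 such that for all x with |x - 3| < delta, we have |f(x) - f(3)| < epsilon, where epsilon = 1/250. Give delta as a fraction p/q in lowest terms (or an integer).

We compute f(3) = 3*(3) - 3 = 6.
|f(x) - f(3)| = |3x - 3 - (6)| = |3(x - 3)| = 3|x - 3|.
We need 3|x - 3| < 1/250, i.e. |x - 3| < 1/250 / 3 = 1/750.
So any delta <= 1/750 works. Conversely, if delta > 1/750, then x = 3 + 1/750 satisfies |x - 3| = 1/750 < delta but |f(x) - f(3)| = 3 * 1/750 = 1/250, which is not < 1/250; so no larger delta works.
Hence the largest such delta is 1/750.

1/750


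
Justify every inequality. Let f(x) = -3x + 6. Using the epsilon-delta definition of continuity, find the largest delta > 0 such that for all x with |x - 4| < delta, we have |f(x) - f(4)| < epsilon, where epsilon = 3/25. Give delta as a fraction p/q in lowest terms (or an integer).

We compute f(4) = -3*(4) + 6 = -6.
|f(x) - f(4)| = |-3x + 6 - (-6)| = |-3(x - 4)| = 3|x - 4|.
We need 3|x - 4| < 3/25, i.e. |x - 4| < 3/25 / 3 = 1/25.
So any delta <= 1/25 works. Conversely, if delta > 1/25, then x = 4 + 1/25 satisfies |x - 4| = 1/25 < delta but |f(x) - f(4)| = 3 * 1/25 = 3/25, which is not < 3/25; so no larger delta works.
Hence the largest such delta is 1/25.

1/25


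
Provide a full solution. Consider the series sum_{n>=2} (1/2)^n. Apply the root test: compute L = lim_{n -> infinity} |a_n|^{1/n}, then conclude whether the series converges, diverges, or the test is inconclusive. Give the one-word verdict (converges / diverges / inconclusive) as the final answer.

Let a_n denote the general term. Form |a_n|^(1/n) and simplify:
|a_n|^(1/n) = 1/2
Take the limit as n -> infinity: L = 1/2.
Since L = 1/2 < 1, the root test implies convergence.

converges


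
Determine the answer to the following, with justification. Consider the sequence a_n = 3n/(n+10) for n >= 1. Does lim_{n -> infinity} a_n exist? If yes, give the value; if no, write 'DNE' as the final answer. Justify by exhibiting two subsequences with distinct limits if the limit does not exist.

Examine the behaviour of a_n along subsequences.
Even-n subsequence a_{2k} = 3(2k)/(2k+10) -> 3. Odd-n subsequence a_{2k+1} = 3(2k+1)/(2k+11) -> 3. Both tend to 3, which suggests the limit is 3; verify directly.
|a_n - 3| = |3n - 3(n+10)| / (n+10) = 30/(n+10) < 30/n for every n >= 1.
Given epsilon > 0, choose a positive integer N > 30/epsilon. Then for all n >= N, |a_n - 3| < 30/n <= 30/N < epsilon.
So by the definition of the limit, lim a_n exists and equals 3.

3


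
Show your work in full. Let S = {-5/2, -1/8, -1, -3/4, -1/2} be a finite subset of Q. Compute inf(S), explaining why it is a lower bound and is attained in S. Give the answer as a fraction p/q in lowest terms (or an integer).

S is finite, so inf(S) = min(S).
Sorted increasing:
-5/2, -1, -3/4, -1/2, -1/8
The extremum is -5/2.
For every x in S, x >= -5/2. And -5/2 is in S, so it is attained.
Therefore inf(S) = -5/2.

-5/2


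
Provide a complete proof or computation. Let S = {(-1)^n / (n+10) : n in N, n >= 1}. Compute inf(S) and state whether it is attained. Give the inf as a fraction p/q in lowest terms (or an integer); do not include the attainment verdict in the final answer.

Analysis:
- Values: -1/11, 1/12, -1/13, 1/14, -1/15, ...
- Positive terms (even n): 1/(2+10), 1/(4+10), ... decreasing -> max = 1/12 (n=2).
- Negative terms (odd n): -1/(1+10), -1/(3+10), ... increasing -> min = -1/11 (n=1).
- So sup = 1/12 (attained at n=2); inf = -1/11 (attained at n=1).
Conclusion: inf(S) = -1/11, attained in S.

-1/11


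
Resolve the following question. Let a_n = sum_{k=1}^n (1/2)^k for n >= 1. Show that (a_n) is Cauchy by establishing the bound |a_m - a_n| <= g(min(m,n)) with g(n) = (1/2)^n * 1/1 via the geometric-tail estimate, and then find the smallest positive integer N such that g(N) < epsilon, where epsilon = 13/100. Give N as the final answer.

For m > n >= 1: |a_m - a_n| = sum_{k=n+1}^m (1/2)^k < sum_{k=n+1}^infinity (1/2)^k = (1/2)^(n+1) / (1 - 1/2) = (1/2)^n * (1/2) * (2/1) = (1/2)^n * 1/1.
So g(n) = (1/2)^n / 1. Since g(n) -> 0, (a_n) is Cauchy.
Now solve g(N) < 13/100: (1/2)^N / 1 < 13/100 <=> 2^N > 1 / (1 * 13/100) = 100/13.
Check powers of 2: 2^2 = 4 <= 100/13, 2^3 = 8 > 100/13.
So the smallest such N is 3. Check: g(3) = 1/(1 * 8) = 1/8 < 13/100.

3


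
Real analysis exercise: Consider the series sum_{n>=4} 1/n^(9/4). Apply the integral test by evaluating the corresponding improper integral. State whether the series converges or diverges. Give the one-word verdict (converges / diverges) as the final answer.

Let f(x) = x^(-9/4). Then f is positive, continuous, and decreasing on [4, infinity), so the integral test applies.
Compute the improper integral int_{4}^infinity f(x) dx:
  antiderivative F(x) = -4/(5*x^(5/4)).
  As x -> infinity, F(x) -> 0 (since p = 9/4 > 1).
  So int = F(infinity) - F(4) = 0 - (-sqrt(2)/10) = sqrt(2)/10.
  Finite, so by the integral test, the series converges.

converges


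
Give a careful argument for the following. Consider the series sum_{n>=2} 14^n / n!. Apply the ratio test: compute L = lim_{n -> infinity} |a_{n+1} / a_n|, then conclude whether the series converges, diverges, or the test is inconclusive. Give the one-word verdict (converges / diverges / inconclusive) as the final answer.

Let a_n denote the general term. Form the ratio a_{n+1}/a_n and simplify:
a_{n+1}/a_n = 14/(n + 1)
Take the limit as n -> infinity: L = 0.
Since L = 0 < 1, the ratio test implies the series converges.

converges


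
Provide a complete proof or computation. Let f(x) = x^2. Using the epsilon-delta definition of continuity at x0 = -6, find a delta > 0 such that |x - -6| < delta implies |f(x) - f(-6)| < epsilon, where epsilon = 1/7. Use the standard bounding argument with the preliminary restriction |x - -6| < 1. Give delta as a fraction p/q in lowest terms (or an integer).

Factor: |x^2 - (-6)^2| = |x - -6| * |x + -6|.
Impose |x - -6| < 1 first. Then |x + -6| = |(x - -6) + 2*(-6)| <= |x - -6| + 2*|-6| < 1 + 12 = 13.
So |x^2 - (-6)^2| < delta * 13.
We need delta * 13 <= 1/7, i.e. delta <= 1/7/13 = 1/91.
Since 1/91 < 1, this is tighter than 1; take delta = 1/91.
So delta = 1/91 works.

1/91


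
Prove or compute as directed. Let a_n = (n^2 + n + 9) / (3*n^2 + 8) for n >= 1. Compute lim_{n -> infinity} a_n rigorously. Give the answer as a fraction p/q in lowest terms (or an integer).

Divide numerator and denominator by n^2, the highest power:
numerator / n^2 = 1 + 1/n + 9/n^2
denominator / n^2 = 3 + 8/n^2
As n -> infinity, all terms of the form c/n^k (k >= 1) tend to 0.
So numerator / n^2 -> 1 and denominator / n^2 -> 3.
Therefore lim a_n = 1/3.

1/3


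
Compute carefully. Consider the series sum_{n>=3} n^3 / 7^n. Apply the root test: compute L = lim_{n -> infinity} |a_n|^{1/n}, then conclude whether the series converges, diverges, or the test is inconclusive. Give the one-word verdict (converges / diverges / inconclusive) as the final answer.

Let a_n denote the general term. Form |a_n|^(1/n) and simplify:
|a_n|^(1/n) = n^(3/n)/7
Take the limit as n -> infinity: L = 1/7.
Since L = 1/7 < 1, the root test implies convergence.

converges


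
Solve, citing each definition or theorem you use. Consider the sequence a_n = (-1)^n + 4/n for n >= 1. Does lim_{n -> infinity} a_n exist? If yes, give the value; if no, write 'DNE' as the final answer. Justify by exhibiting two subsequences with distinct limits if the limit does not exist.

Examine the behaviour of a_n along subsequences.
a_{2k} = 1 + 4/(2k) -> 1. a_{2k+1} = -1 + 4/(2k+1) -> -1.
Since these two subsequential limits are 1 and -1, distinct, the full sequence cannot converge (a convergent sequence has all subsequences tending to the same limit). So lim a_n does not exist.

DNE


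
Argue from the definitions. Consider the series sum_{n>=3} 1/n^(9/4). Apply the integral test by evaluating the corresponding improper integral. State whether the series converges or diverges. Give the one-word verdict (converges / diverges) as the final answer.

Let f(x) = x^(-9/4). Then f is positive, continuous, and decreasing on [3, infinity), so the integral test applies.
Compute the improper integral int_{3}^infinity f(x) dx:
  antiderivative F(x) = -4/(5*x^(5/4)).
  As x -> infinity, F(x) -> 0 (since p = 9/4 > 1).
  So int = F(infinity) - F(3) = 0 - (-4*3^(3/4)/45) = 4*3^(3/4)/45.
  Finite, so by the integral test, the series converges.

converges


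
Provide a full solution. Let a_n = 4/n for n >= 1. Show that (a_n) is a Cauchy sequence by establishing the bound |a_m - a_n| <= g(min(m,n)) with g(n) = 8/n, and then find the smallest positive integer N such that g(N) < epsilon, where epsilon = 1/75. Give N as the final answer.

For any m, n >= 1, by the triangle inequality:
|a_m - a_n| = |4/m - 4/n| <= 4*1/m + 4*1/n <= 8/min(m,n).
So g(n) = 8/n bounds the Cauchy difference. Since g(n) -> 0, (a_n) is Cauchy.
Now solve g(N) < 1/75: 8/N < 1/75 <=> N > 8 / (1/75) = 600.
The smallest integer strictly greater than 600 is N = 601.
Check: g(601) = 8/601 = 8/601 < 1/75; g(600) = 1/75 >= 1/75. So N = 601.

601


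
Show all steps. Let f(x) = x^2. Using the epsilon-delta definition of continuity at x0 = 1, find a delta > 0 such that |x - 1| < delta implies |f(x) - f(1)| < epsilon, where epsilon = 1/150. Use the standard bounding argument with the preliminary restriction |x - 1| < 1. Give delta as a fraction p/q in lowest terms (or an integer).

Factor: |x^2 - (1)^2| = |x - 1| * |x + 1|.
Impose |x - 1| < 1 first. Then |x + 1| = |(x - 1) + 2*(1)| <= |x - 1| + 2*|1| < 1 + 2 = 3.
So |x^2 - (1)^2| < delta * 3.
We need delta * 3 <= 1/150, i.e. delta <= 1/150/3 = 1/450.
Since 1/450 < 1, this is tighter than 1; take delta = 1/450.
So delta = 1/450 works.

1/450


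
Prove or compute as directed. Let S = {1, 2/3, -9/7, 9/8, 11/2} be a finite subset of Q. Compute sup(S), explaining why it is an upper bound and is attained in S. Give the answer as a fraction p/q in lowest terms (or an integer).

S is finite, so sup(S) = max(S).
Sorted decreasing:
11/2, 9/8, 1, 2/3, -9/7
The extremum is 11/2.
For every x in S, x <= 11/2. And 11/2 is in S, so it is attained.
Therefore sup(S) = 11/2.

11/2


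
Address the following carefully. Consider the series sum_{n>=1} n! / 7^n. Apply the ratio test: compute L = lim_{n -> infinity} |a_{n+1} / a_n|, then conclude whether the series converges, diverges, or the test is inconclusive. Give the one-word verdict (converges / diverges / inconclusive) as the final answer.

Let a_n denote the general term. Form the ratio a_{n+1}/a_n and simplify:
a_{n+1}/a_n = n/7 + 1/7
Take the limit as n -> infinity: L = infinity.
Since L = infinity > 1 (or L = infinity), the ratio test implies the series diverges.

diverges
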